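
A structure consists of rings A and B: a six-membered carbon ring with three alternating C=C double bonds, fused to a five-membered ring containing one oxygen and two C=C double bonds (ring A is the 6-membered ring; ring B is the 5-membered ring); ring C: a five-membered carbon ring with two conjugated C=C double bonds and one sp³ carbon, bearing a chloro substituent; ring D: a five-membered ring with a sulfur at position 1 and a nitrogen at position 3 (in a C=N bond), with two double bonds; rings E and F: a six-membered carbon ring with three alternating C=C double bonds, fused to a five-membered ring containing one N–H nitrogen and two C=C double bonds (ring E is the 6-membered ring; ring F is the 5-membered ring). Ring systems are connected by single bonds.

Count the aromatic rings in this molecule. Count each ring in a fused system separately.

5

Rings A and B form a fused bicyclic system (with one oxygen) with 9 sp² atoms and 10 π electrons from ring double bonds plus a heteroatom lone pair. 10 = 4(2)+2, so the system is aromatic and both rings count as aromatic (benzofuran).
Ring C has one sp³ carbon, so it is not fully conjugated — not aromatic (cyclopentadiene).
Ring D is fully conjugated (every ring atom contributes a p orbital); 2 ring double bonds (4 π electrons) plus a heteroatom lone pair (2) give 6 π electrons. That satisfies 4n+2 with n=1, so ring D is aromatic (thiazole).
Rings E and F form a fused bicyclic system (with one N–H) with 9 sp² atoms and 10 π electrons from ring double bonds plus a heteroatom lone pair. 10 = 4(2)+2, so the system is aromatic and both rings count as aromatic (indole).
Aromatic: A, B, D, E, F. Total: 5.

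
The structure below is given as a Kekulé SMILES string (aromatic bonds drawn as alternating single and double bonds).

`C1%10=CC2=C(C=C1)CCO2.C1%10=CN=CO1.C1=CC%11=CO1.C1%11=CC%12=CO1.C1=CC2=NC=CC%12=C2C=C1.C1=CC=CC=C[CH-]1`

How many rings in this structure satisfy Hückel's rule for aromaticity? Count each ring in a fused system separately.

6

The SMILES encodes a six-membered carbon ring with three alternating C=C double bonds, fused to a five-membered ring containing one oxygen and two sp³ carbons; a five-membered ring with an oxygen at position 1 and a nitrogen at position 3 (in a C=N bond), with two double bonds; a five-membered ring of four carbons and one oxygen, with two C=C double bonds; a five-membered ring of four carbons and one oxygen, with two C=C double bonds; two fused six-membered rings, each with three alternating double bonds; one ring is all carbon and the other has one ring nitrogen; a seven-membered all-carbon ring bearing a negative charge on one carbon, with three C=C double bonds.
The 6-membered ring is planar and fully conjugated; 3 ring double bonds give 6 π electrons. Since 6 = 4n+2 (n=1), it is aromatic (benzene ring).
The 5-membered ring with one oxygen has two sp³ carbons, so it is not fully conjugated — not aromatic (oxolane ring).
The 5-membered ring with one oxygen and one =N– is fully conjugated (every ring atom contributes a p orbital); 2 ring double bonds (4 π electrons) plus a heteroatom lone pair (2) give 6 π electrons. Since 6 = 4n+2 (n=1), it is aromatic (oxazole).
The second 5-membered ring with one oxygen is planar and fully conjugated; 2 ring double bonds (4 π electrons) plus a heteroatom lone pair (2) give 6 π electrons. 6 = 4(1)+2, so it is aromatic (furan).
The third 5-membered ring with one oxygen has a continuous p-orbital overlap around the ring; 2 ring double bonds (4 π electrons) plus a heteroatom lone pair (2) give 6 π electrons. That satisfies 4n+2 with n=1, so it is aromatic (furan).
The fused 6/6-membered bicyclic (with one nitrogen) is a single π system with 10 sp² atoms and 10 π electrons from ring double bonds. 10 = 4(2)+2, so the system is aromatic and both rings count as aromatic (quinoline).
The 7-membered ring has only sp² ring atoms; a planar conformation would have a fully conjugated π system of 8 electrons. But 8 = 4(2), which is 4n not 4n+2, so it is not aromatic (cycloheptatrienyl anion).
6 of the 8 rings are aromatic. Total: 6.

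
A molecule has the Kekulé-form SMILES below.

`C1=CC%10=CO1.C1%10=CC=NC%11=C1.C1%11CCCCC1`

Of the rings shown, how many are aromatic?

The SMILES encodes a five-membered ring of four carbons and one oxygen, with two C=C double bonds; a six-membered ring of five carbons and one nitrogen with three alternating double bonds; a six-membered saturated carbon ring.
The 5-membered ring with one oxygen is planar and fully conjugated; 2 ring double bonds (4 π electrons) plus a heteroatom lone pair (2) give 6 π electrons. That satisfies 4n+2 with n=1, so it is aromatic (furan).
The 6-membered ring with one nitrogen is fully conjugated (every ring atom contributes a p orbital); 3 ring double bonds give 6 π electrons. 6 = 4(1)+2, so it is aromatic (pyridine).
The 6-membered ring has only sp³ atoms, so it is not fully conjugated — not aromatic (cyclohexane).
2 of the 3 rings are aromatic. Total: 2.

2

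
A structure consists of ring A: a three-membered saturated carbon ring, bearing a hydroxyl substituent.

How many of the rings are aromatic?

0

Ring A has only sp³ atoms, so it is not fully conjugated — not aromatic (cyclopropane).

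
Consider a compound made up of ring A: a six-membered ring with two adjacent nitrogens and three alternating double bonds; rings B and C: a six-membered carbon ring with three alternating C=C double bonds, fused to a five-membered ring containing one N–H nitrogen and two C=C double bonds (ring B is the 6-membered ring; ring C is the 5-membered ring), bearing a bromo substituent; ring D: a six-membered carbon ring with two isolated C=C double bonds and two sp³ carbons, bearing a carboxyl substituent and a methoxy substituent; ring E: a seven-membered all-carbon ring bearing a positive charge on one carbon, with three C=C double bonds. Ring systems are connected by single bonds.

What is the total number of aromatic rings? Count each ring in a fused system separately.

4

Ring A is fully conjugated (every ring atom contributes a p orbital); 3 ring double bonds give 6 π electrons. Since 6 = 4n+2 (n=1), ring A is aromatic (pyridazine).
Rings B and C form a fused bicyclic system (with one N–H) with 9 sp² atoms and 10 π electrons from ring double bonds plus a heteroatom lone pair. 10 = 4(2)+2, so the system is aromatic and both rings count as aromatic (indole).
Ring D has two sp³ carbons, so it is not fully conjugated — not aromatic (1,4-cyclohexadiene).
Ring E is planar and fully conjugated; 3 ring double bonds (6 π electrons) plus the carbocation's empty p orbital (0, but keeps the ring conjugated) give 6 π electrons. Since 6 = 4n+2 (n=1), ring E is aromatic (tropylium cation).
Aromatic: A, B, C, E. Total: 4.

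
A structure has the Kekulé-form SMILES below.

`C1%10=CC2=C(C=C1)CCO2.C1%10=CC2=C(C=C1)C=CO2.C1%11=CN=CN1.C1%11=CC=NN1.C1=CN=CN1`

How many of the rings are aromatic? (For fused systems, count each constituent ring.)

The SMILES encodes a six-membered carbon ring with three alternating C=C double bonds, fused to a five-membered ring containing one oxygen and two sp³ carbons; a six-membered carbon ring with three alternating C=C double bonds, fused to a five-membered ring containing one oxygen and two C=C double bonds; a five-membered ring with nitrogens at positions 1 and 3 (one bearing H, one in a C=N bond) and two double bonds; a five-membered ring with two adjacent nitrogens (one bearing H, one in a double bond) and two double bonds; a five-membered ring with nitrogens at positions 1 and 3 (one bearing H, one in a C=N bond) and two double bonds.
The 6-membered ring is fully conjugated (every ring atom contributes a p orbital); 3 ring double bonds give 6 π electrons. Since 6 = 4n+2 (n=1), it is aromatic (benzene ring).
The 5-membered ring with one oxygen has two sp³ carbons, so it is not fully conjugated — not aromatic (oxolane ring).
The fused 6/5-membered bicyclic (with one oxygen) is a single π system with 9 sp² atoms and 10 π electrons from ring double bonds plus a heteroatom lone pair. 10 = 4(2)+2, so the system is aromatic and both rings count as aromatic (benzofuran).
The 5-membered ring with two nitrogens (one N–H, one =N–) is planar and fully conjugated; 2 ring double bonds (4 π electrons) plus a heteroatom lone pair (2) give 6 π electrons. 6 = 4(1)+2, so it is aromatic (imidazole).
The 5-membered ring with two adjacent nitrogens (one N–H, one =N–) is fully conjugated (every ring atom contributes a p orbital); 2 ring double bonds (4 π electrons) plus a heteroatom lone pair (2) give 6 π electrons. 6 = 4(1)+2, so it is aromatic (pyrazole).
The second 5-membered ring with two nitrogens (one N–H, one =N–) is planar and fully conjugated; 2 ring double bonds (4 π electrons) plus a heteroatom lone pair (2) give 6 π electrons. That satisfies 4n+2 with n=1, so it is aromatic (imidazole).
6 of the 7 rings are aromatic. Total: 6.

6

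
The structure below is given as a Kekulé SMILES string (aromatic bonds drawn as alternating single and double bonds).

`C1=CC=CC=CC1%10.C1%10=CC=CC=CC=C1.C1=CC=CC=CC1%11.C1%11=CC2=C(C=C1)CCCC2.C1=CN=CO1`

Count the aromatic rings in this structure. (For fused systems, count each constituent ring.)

The SMILES encodes a seven-membered carbon ring with three C=C double bonds and one sp³ carbon; an eight-membered carbon ring with four alternating C=C double bonds; a seven-membered carbon ring with three C=C double bonds and one sp³ carbon; a six-membered carbon ring with three alternating C=C double bonds, fused to a saturated six-membered carbon ring; a five-membered ring with an oxygen at position 1 and a nitrogen at position 3 (in a C=N bond), with two double bonds.
The 7-membered ring has one sp³ carbon, so it is not fully conjugated — not aromatic (cycloheptatriene).
The 8-membered ring has only sp² ring atoms; a planar conformation would have a fully conjugated π system of 8 electrons. But 8 = 4(2), which is 4n not 4n+2, so it is not aromatic (cyclooctatetraene) — cyclooctatetraene distorts into a non-planar tub to avoid antiaromaticity.
The second 7-membered ring has one sp³ carbon, so it is not fully conjugated — not aromatic (cycloheptatriene).
The 6-membered ring has a continuous p-orbital overlap around the ring; 3 ring double bonds give 6 π electrons. Since 6 = 4n+2 (n=1), it is aromatic (benzene ring).
The second 6-membered ring has four sp³ carbons, so it is not fully conjugated — not aromatic (cyclohexane ring).
The 5-membered ring with one oxygen and one =N– is fully conjugated (every ring atom contributes a p orbital); 2 ring double bonds (4 π electrons) plus a heteroatom lone pair (2) give 6 π electrons. Since 6 = 4n+2 (n=1), it is aromatic (oxazole).
2 of the 6 rings are aromatic. Total: 2.

2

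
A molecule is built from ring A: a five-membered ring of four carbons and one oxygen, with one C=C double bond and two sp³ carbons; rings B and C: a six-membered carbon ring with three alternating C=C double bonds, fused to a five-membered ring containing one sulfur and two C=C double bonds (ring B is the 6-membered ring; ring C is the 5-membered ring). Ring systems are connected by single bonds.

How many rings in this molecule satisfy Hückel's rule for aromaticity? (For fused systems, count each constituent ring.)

2

Ring A has two sp³ carbons, so it is not fully conjugated — not aromatic (2,3-dihydrofuran).
Rings B and C form a fused bicyclic system (with one sulfur) with 9 sp² atoms and 10 π electrons from ring double bonds plus a heteroatom lone pair. 10 = 4(2)+2, so the system is aromatic and both rings count as aromatic (benzothiophene).
Aromatic: B, C. Total: 2.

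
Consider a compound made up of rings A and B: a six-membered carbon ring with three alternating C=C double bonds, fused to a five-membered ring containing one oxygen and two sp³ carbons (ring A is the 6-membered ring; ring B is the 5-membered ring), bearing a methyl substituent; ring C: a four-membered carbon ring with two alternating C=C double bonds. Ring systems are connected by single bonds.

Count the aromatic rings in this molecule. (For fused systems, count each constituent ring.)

Ring A is fully conjugated (every ring atom contributes a p orbital); 3 ring double bonds give 6 π electrons. 6 = 4(1)+2, so ring A is aromatic (benzene ring).
Ring B has two sp³ carbons, so it is not fully conjugated — not aromatic (oxolane ring).
Ring C has only sp² ring atoms; a planar conformation would have a fully conjugated π system of 4 electrons. But 4 = 4(1), which is 4n not 4n+2, so ring C is not aromatic (cyclobutadiene) — cyclobutadiene is antiaromatic and distorts to a rectangle.
Aromatic: A. Total: 1.

1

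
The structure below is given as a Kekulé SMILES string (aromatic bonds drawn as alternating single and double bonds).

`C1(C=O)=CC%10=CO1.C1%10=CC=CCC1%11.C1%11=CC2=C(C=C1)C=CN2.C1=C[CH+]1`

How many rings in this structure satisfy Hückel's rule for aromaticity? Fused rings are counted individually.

4

The SMILES encodes a five-membered ring of four carbons and one oxygen, with two C=C double bonds; a six-membered carbon ring with two conjugated C=C double bonds and two sp³ carbons; a six-membered carbon ring with three alternating C=C double bonds, fused to a five-membered ring containing one N–H nitrogen and two C=C double bonds; a three-membered all-carbon ring bearing a positive charge on one carbon, with one C=C double bond.
The 5-membered ring with one oxygen is planar and fully conjugated; 2 ring double bonds (4 π electrons) plus a heteroatom lone pair (2) give 6 π electrons. That satisfies 4n+2 with n=1, so it is aromatic (furan).
The 6-membered ring has two sp³ carbons, so it is not fully conjugated — not aromatic (1,3-cyclohexadiene).
The fused 6/5-membered bicyclic (with one N–H) is a single π system with 9 sp² atoms and 10 π electrons from ring double bonds plus a heteroatom lone pair. 10 = 4(2)+2, so the system is aromatic and both rings count as aromatic (indole).
The 3-membered ring is planar and fully conjugated; 1 ring double bond (2 π electrons) plus the carbocation's empty p orbital (0, but keeps the ring conjugated) give 2 π electrons. 2 = 4(0)+2, so it is aromatic (cyclopropenyl cation).
4 of the 5 rings are aromatic. Total: 4.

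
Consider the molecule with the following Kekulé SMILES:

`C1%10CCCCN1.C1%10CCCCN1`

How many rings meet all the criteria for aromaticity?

0

The SMILES encodes a six-membered saturated ring of five carbons and one N–H nitrogen; a six-membered saturated ring of five carbons and one N–H nitrogen.
The 6-membered ring with one N–H has only sp³ atoms, so it is not fully conjugated — not aromatic (piperidine).
The second 6-membered ring with one N–H has only sp³ atoms, so it is not fully conjugated — not aromatic (piperidine).
None of the rings are aromatic. Total: 0.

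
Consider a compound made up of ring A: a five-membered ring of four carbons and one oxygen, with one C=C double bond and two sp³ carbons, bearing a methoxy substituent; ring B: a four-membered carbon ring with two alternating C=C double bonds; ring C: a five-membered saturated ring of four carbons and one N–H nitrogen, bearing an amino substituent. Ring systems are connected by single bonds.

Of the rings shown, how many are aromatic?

0

Ring A has two sp³ carbons, so it is not fully conjugated — not aromatic (2,3-dihydrofuran).
Ring B has only sp² ring atoms; a planar conformation would have a fully conjugated π system of 4 electrons. But 4 = 4(1), which is 4n not 4n+2, so ring B is not aromatic (cyclobutadiene) — cyclobutadiene is antiaromatic and distorts to a rectangle.
Ring C has only sp³ atoms, so it is not fully conjugated — not aromatic (pyrrolidine).
No ring is aromatic. Total: 0.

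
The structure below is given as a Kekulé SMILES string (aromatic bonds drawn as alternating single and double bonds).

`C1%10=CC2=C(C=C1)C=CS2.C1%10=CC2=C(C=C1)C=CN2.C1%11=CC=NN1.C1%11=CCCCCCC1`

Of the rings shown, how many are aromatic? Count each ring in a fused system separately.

The SMILES encodes a six-membered carbon ring with three alternating C=C double bonds, fused to a five-membered ring containing one sulfur and two C=C double bonds; a six-membered carbon ring with three alternating C=C double bonds, fused to a five-membered ring containing one N–H nitrogen and two C=C double bonds; a five-membered ring with two adjacent nitrogens (one bearing H, one in a double bond) and two double bonds; an eight-membered carbon ring with one C=C double bond.
The fused 6/5-membered bicyclic (with one sulfur) is a single π system with 9 sp² atoms and 10 π electrons from ring double bonds plus a heteroatom lone pair. 10 = 4(2)+2, so the system is aromatic and both rings count as aromatic (benzothiophene).
The fused 6/5-membered bicyclic (with one N–H) is a single π system with 9 sp² atoms and 10 π electrons from ring double bonds plus a heteroatom lone pair. 10 = 4(2)+2, so the system is aromatic and both rings count as aromatic (indole).
The 5-membered ring with two adjacent nitrogens (one N–H, one =N–) has a continuous p-orbital overlap around the ring; 2 ring double bonds (4 π electrons) plus a heteroatom lone pair (2) give 6 π electrons. 6 = 4(1)+2, so it is aromatic (pyrazole).
The 8-membered ring has six sp³ carbons, so it is not fully conjugated — not aromatic (cyclooctene).
5 of the 6 rings are aromatic. Total: 5.

5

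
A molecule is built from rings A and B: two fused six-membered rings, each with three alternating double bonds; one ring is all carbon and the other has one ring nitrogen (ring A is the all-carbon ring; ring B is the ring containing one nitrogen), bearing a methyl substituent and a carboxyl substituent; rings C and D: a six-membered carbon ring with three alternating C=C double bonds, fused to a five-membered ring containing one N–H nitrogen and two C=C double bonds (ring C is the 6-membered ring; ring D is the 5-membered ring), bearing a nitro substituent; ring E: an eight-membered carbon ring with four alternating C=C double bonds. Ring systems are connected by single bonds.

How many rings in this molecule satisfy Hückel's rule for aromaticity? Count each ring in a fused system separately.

Rings A and B form a fused bicyclic system (with one nitrogen) with 10 sp² atoms and 10 π electrons from ring double bonds. 10 = 4(2)+2, so the system is aromatic and both rings count as aromatic (quinoline).
Rings C and D form a fused bicyclic system (with one N–H) with 9 sp² atoms and 10 π electrons from ring double bonds plus a heteroatom lone pair. 10 = 4(2)+2, so the system is aromatic and both rings count as aromatic (indole).
Ring E has only sp² ring atoms; a planar conformation would have a fully conjugated π system of 8 electrons. But 8 = 4(2), which is 4n not 4n+2, so ring E is not aromatic (cyclooctatetraene) — cyclooctatetraene distorts into a non-planar tub to avoid antiaromaticity.
Aromatic: A, B, C, D. Total: 4.

4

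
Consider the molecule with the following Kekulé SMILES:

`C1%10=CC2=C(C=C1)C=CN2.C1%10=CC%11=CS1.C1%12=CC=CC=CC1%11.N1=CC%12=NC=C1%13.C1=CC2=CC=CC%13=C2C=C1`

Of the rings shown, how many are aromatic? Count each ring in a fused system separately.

The SMILES encodes a six-membered carbon ring with three alternating C=C double bonds, fused to a five-membered ring containing one N–H nitrogen and two C=C double bonds; a five-membered ring of four carbons and one sulfur, with two C=C double bonds; a seven-membered carbon ring with three C=C double bonds and one sp³ carbon; a six-membered ring with nitrogens at positions 1 and 4 and three alternating double bonds; two fused six-membered carbon rings, each with three alternating C=C double bonds.
The fused 6/5-membered bicyclic (with one N–H) is a single π system with 9 sp² atoms and 10 π electrons from ring double bonds plus a heteroatom lone pair. 10 = 4(2)+2, so the system is aromatic and both rings count as aromatic (indole).
The 5-membered ring with one sulfur is planar and fully conjugated; 2 ring double bonds (4 π electrons) plus a heteroatom lone pair (2) give 6 π electrons. Since 6 = 4n+2 (n=1), it is aromatic (thiophene).
The 7-membered ring has one sp³ carbon, so it is not fully conjugated — not aromatic (cycloheptatriene).
The 6-membered ring with two nitrogens (1,4) has a continuous p-orbital overlap around the ring; 3 ring double bonds give 6 π electrons. 6 = 4(1)+2, so it is aromatic (pyrazine).
The fused 6/6-membered bicyclic is a single π system with 10 sp² atoms and 10 π electrons from ring double bonds. 10 = 4(2)+2, so the system is aromatic and both rings count as aromatic (naphthalene).
6 of the 7 rings are aromatic. Total: 6.

6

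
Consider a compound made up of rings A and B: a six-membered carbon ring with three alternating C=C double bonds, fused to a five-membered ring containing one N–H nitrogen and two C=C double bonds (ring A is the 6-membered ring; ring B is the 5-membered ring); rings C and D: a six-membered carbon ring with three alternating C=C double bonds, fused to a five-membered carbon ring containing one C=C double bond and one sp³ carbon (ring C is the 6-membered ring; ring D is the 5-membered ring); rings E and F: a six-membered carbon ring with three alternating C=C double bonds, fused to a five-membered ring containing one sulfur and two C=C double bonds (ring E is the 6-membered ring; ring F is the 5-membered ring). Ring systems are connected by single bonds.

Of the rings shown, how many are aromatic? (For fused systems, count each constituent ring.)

Rings A and B form a fused bicyclic system (with one N–H) with 9 sp² atoms and 10 π electrons from ring double bonds plus a heteroatom lone pair. 10 = 4(2)+2, so the system is aromatic and both rings count as aromatic (indole).
Ring C is planar and fully conjugated; 3 ring double bonds give 6 π electrons. 6 = 4(1)+2, so ring C is aromatic (benzene ring).
Ring D has one sp³ carbon, so it is not fully conjugated — not aromatic (cyclopentene ring).
Rings E and F form a fused bicyclic system (with one sulfur) with 9 sp² atoms and 10 π electrons from ring double bonds plus a heteroatom lone pair. 10 = 4(2)+2, so the system is aromatic and both rings count as aromatic (benzothiophene).
Aromatic: A, B, C, E, F. Total: 5.

5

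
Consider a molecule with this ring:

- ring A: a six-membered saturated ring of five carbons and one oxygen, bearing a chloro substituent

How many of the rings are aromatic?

0

Ring A has only sp³ atoms, so it is not fully conjugated — not aromatic (tetrahydropyran).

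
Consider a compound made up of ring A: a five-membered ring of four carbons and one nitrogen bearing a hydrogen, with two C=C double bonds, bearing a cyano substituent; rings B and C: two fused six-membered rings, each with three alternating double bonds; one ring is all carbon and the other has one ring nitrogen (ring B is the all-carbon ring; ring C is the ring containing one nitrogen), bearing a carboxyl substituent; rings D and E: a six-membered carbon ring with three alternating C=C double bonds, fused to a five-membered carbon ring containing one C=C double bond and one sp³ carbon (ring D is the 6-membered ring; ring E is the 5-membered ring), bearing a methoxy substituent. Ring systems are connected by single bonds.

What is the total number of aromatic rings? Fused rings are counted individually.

4

Ring A is planar and fully conjugated; 2 ring double bonds (4 π electrons) plus a heteroatom lone pair (2) give 6 π electrons. That satisfies 4n+2 with n=1, so ring A is aromatic (pyrrole).
Rings B and C form a fused bicyclic system (with one nitrogen) with 10 sp² atoms and 10 π electrons from ring double bonds. 10 = 4(2)+2, so the system is aromatic and both rings count as aromatic (quinoline).
Ring D has a continuous p-orbital overlap around the ring; 3 ring double bonds give 6 π electrons. Since 6 = 4n+2 (n=1), ring D is aromatic (benzene ring).
Ring E has one sp³ carbon, so it is not fully conjugated — not aromatic (cyclopentene ring).
Aromatic: A, B, C, D. Total: 4.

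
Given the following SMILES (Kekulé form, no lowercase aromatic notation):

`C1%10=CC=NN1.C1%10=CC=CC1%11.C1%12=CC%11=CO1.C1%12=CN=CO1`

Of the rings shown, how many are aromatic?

The SMILES encodes a five-membered ring with two adjacent nitrogens (one bearing H, one in a double bond) and two double bonds; a five-membered carbon ring with two conjugated C=C double bonds and one sp³ carbon; a five-membered ring of four carbons and one oxygen, with two C=C double bonds; a five-membered ring with an oxygen at position 1 and a nitrogen at position 3 (in a C=N bond), with two double bonds.
The 5-membered ring with two adjacent nitrogens (one N–H, one =N–) has a continuous p-orbital overlap around the ring; 2 ring double bonds (4 π electrons) plus a heteroatom lone pair (2) give 6 π electrons. That satisfies 4n+2 with n=1, so it is aromatic (pyrazole).
The 5-membered ring has one sp³ carbon, so it is not fully conjugated — not aromatic (cyclopentadiene).
The 5-membered ring with one oxygen is fully conjugated (every ring atom contributes a p orbital); 2 ring double bonds (4 π electrons) plus a heteroatom lone pair (2) give 6 π electrons. 6 = 4(1)+2, so it is aromatic (furan).
The 5-membered ring with one oxygen and one =N– is planar and fully conjugated; 2 ring double bonds (4 π electrons) plus a heteroatom lone pair (2) give 6 π electrons. That satisfies 4n+2 with n=1, so it is aromatic (oxazole).
3 of the 4 rings are aromatic. Total: 3.

3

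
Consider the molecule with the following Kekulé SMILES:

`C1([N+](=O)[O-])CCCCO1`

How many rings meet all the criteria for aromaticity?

The SMILES encodes a six-membered saturated ring of five carbons and one oxygen.
The 6-membered ring with one oxygen has only sp³ atoms, so it is not fully conjugated — not aromatic (tetrahydropyran).

0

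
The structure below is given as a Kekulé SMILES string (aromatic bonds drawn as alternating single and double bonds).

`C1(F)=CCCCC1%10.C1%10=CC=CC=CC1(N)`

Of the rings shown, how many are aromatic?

0

The SMILES encodes a six-membered carbon ring with one C=C double bond; a seven-membered carbon ring with three C=C double bonds and one sp³ carbon.
The 6-membered ring has four sp³ carbons, so it is not fully conjugated — not aromatic (cyclohexene).
The 7-membered ring has one sp³ carbon, so it is not fully conjugated — not aromatic (cycloheptatriene).
None of the rings are aromatic. Total: 0.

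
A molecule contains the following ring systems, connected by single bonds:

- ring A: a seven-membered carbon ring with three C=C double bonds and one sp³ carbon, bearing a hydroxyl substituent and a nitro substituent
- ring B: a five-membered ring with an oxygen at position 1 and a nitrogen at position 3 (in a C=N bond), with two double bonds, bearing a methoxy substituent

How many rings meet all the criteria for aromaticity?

Ring A has one sp³ carbon, so it is not fully conjugated — not aromatic (cycloheptatriene).
Ring B is fully conjugated (every ring atom contributes a p orbital); 2 ring double bonds (4 π electrons) plus a heteroatom lone pair (2) give 6 π electrons. 6 = 4(1)+2, so ring B is aromatic (oxazole).
Aromatic: B. Total: 1.

1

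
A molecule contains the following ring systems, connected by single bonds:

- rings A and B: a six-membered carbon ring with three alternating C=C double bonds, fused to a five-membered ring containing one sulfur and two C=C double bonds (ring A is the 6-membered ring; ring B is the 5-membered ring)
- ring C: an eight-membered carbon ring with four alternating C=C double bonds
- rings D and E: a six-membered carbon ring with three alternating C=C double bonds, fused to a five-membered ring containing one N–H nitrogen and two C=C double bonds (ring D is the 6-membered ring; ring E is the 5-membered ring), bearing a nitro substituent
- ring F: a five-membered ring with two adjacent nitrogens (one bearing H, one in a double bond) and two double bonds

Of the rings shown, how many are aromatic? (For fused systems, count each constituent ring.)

Rings A and B form a fused bicyclic system (with one sulfur) with 9 sp² atoms and 10 π electrons from ring double bonds plus a heteroatom lone pair. 10 = 4(2)+2, so the system is aromatic and both rings count as aromatic (benzothiophene).
Ring C has only sp² ring atoms; a planar conformation would have a fully conjugated π system of 8 electrons. But 8 = 4(2), which is 4n not 4n+2, so ring C is not aromatic (cyclooctatetraene) — cyclooctatetraene distorts into a non-planar tub to avoid antiaromaticity.
Rings D and E form a fused bicyclic system (with one N–H) with 9 sp² atoms and 10 π electrons from ring double bonds plus a heteroatom lone pair. 10 = 4(2)+2, so the system is aromatic and both rings count as aromatic (indole).
Ring F has a continuous p-orbital overlap around the ring; 2 ring double bonds (4 π electrons) plus a heteroatom lone pair (2) give 6 π electrons. 6 = 4(1)+2, so ring F is aromatic (pyrazole).
Aromatic: A, B, D, E, F. Total: 5.

5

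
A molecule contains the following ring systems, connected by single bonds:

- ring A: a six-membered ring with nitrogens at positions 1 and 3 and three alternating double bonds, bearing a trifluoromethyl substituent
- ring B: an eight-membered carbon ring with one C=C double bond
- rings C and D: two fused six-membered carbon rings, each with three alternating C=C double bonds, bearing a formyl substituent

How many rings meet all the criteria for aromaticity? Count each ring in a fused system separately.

3

Ring A is fully conjugated (every ring atom contributes a p orbital); 3 ring double bonds give 6 π electrons. Since 6 = 4n+2 (n=1), ring A is aromatic (pyrimidine).
Ring B has six sp³ carbons, so it is not fully conjugated — not aromatic (cyclooctene).
Rings C and D form a fused bicyclic system with 10 sp² atoms and 10 π electrons from ring double bonds. 10 = 4(2)+2, so the system is aromatic and both rings count as aromatic (naphthalene).
Aromatic: A, C, D. Total: 3.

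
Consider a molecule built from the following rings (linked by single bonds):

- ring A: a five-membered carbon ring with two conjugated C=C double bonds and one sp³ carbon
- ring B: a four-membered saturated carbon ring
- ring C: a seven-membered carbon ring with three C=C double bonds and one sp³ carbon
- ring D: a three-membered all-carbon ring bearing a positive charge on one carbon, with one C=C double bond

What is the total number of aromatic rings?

Ring A has one sp³ carbon, so it is not fully conjugated — not aromatic (cyclopentadiene).
Ring B has only sp³ atoms, so it is not fully conjugated — not aromatic (cyclobutane).
Ring C has one sp³ carbon, so it is not fully conjugated — not aromatic (cycloheptatriene).
Ring D is planar and fully conjugated; 1 ring double bond (2 π electrons) plus the carbocation's empty p orbital (0, but keeps the ring conjugated) give 2 π electrons. 2 = 4(0)+2, so ring D is aromatic (cyclopropenyl cation).
Aromatic: D. Total: 1.

1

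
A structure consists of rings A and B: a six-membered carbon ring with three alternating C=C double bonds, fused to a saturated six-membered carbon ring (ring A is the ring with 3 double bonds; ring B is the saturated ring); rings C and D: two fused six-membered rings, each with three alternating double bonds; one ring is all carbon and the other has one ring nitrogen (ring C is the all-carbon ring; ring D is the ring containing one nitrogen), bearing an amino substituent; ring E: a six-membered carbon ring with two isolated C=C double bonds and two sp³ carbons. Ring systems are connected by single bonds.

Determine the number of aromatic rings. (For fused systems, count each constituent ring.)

3

Ring A has a continuous p-orbital overlap around the ring; 3 ring double bonds give 6 π electrons. 6 = 4(1)+2, so ring A is aromatic (benzene ring).
Ring B has four sp³ carbons, so it is not fully conjugated — not aromatic (cyclohexane ring).
Rings C and D form a fused bicyclic system (with one nitrogen) with 10 sp² atoms and 10 π electrons from ring double bonds. 10 = 4(2)+2, so the system is aromatic and both rings count as aromatic (quinoline).
Ring E has two sp³ carbons, so it is not fully conjugated — not aromatic (1,4-cyclohexadiene).
Aromatic: A, C, D. Total: 3.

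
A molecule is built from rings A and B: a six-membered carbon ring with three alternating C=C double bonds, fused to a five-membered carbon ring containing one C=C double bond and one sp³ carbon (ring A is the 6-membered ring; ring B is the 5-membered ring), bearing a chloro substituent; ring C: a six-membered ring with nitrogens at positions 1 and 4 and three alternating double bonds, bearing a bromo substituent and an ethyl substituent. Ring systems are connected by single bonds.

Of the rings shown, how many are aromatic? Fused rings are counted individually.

2

Ring A is planar and fully conjugated; 3 ring double bonds give 6 π electrons. That satisfies 4n+2 with n=1, so ring A is aromatic (benzene ring).
Ring B has one sp³ carbon, so it is not fully conjugated — not aromatic (cyclopentene ring).
Ring C is planar and fully conjugated; 3 ring double bonds give 6 π electrons. Since 6 = 4n+2 (n=1), ring C is aromatic (pyrazine).
Aromatic: A, C. Total: 2.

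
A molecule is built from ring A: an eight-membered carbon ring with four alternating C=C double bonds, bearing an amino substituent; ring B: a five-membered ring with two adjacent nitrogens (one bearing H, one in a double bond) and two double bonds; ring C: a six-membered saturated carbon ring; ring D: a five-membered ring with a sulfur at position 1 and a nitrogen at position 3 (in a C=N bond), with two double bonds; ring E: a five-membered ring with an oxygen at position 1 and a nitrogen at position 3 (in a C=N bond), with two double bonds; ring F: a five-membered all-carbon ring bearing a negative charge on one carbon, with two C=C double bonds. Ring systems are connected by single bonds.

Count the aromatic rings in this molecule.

4

Ring A has only sp² ring atoms; a planar conformation would have a fully conjugated π system of 8 electrons. But 8 = 4(2), which is 4n not 4n+2, so ring A is not aromatic (cyclooctatetraene) — cyclooctatetraene distorts into a non-planar tub to avoid antiaromaticity.
Ring B has a continuous p-orbital overlap around the ring; 2 ring double bonds (4 π electrons) plus a heteroatom lone pair (2) give 6 π electrons. That satisfies 4n+2 with n=1, so ring B is aromatic (pyrazole).
Ring C has only sp³ atoms, so it is not fully conjugated — not aromatic (cyclohexane).
Ring D has a continuous p-orbital overlap around the ring; 2 ring double bonds (4 π electrons) plus a heteroatom lone pair (2) give 6 π electrons. 6 = 4(1)+2, so ring D is aromatic (thiazole).
Ring E has a continuous p-orbital overlap around the ring; 2 ring double bonds (4 π electrons) plus a heteroatom lone pair (2) give 6 π electrons. That satisfies 4n+2 with n=1, so ring E is aromatic (oxazole).
Ring F is planar and fully conjugated; 2 ring double bonds (4 π electrons) plus the carbanion lone pair (2) give 6 π electrons. 6 = 4(1)+2, so ring F is aromatic (cyclopentadienyl anion).
Aromatic: B, D, E, F. Total: 4.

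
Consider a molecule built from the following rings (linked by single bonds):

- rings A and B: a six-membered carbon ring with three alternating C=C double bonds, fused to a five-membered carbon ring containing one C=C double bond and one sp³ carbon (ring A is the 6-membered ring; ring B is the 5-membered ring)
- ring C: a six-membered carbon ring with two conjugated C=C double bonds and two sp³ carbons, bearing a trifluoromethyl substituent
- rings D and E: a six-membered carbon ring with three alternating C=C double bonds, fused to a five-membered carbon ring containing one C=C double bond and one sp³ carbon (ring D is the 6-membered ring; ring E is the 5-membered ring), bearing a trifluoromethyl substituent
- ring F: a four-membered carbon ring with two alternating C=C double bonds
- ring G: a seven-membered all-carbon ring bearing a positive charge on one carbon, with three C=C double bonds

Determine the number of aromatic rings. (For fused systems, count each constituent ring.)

3

Ring A is planar and fully conjugated; 3 ring double bonds give 6 π electrons. 6 = 4(1)+2, so ring A is aromatic (benzene ring).
Ring B has one sp³ carbon, so it is not fully conjugated — not aromatic (cyclopentene ring).
Ring C has two sp³ carbons, so it is not fully conjugated — not aromatic (1,3-cyclohexadiene).
Ring D has a continuous p-orbital overlap around the ring; 3 ring double bonds give 6 π electrons. That satisfies 4n+2 with n=1, so ring D is aromatic (benzene ring).
Ring E has one sp³ carbon, so it is not fully conjugated — not aromatic (cyclopentene ring).
Ring F has only sp² ring atoms; a planar conformation would have a fully conjugated π system of 4 electrons. But 4 = 4(1), which is 4n not 4n+2, so ring F is not aromatic (cyclobutadiene) — cyclobutadiene is antiaromatic and distorts to a rectangle.
Ring G is fully conjugated (every ring atom contributes a p orbital); 3 ring double bonds (6 π electrons) plus the carbocation's empty p orbital (0, but keeps the ring conjugated) give 6 π electrons. 6 = 4(1)+2, so ring G is aromatic (tropylium cation).
Aromatic: A, D, G. Total: 3.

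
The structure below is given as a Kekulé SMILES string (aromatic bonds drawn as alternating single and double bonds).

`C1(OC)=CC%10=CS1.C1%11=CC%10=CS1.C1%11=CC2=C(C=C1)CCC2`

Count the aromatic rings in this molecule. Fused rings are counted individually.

3

The SMILES encodes a five-membered ring of four carbons and one sulfur, with two C=C double bonds; a five-membered ring of four carbons and one sulfur, with two C=C double bonds; a six-membered carbon ring with three alternating C=C double bonds, fused to a saturated five-membered carbon ring.
The 5-membered ring with one sulfur is fully conjugated (every ring atom contributes a p orbital); 2 ring double bonds (4 π electrons) plus a heteroatom lone pair (2) give 6 π electrons. That satisfies 4n+2 with n=1, so it is aromatic (thiophene).
The second 5-membered ring with one sulfur is planar and fully conjugated; 2 ring double bonds (4 π electrons) plus a heteroatom lone pair (2) give 6 π electrons. That satisfies 4n+2 with n=1, so it is aromatic (thiophene).
The 6-membered ring has a continuous p-orbital overlap around the ring; 3 ring double bonds give 6 π electrons. Since 6 = 4n+2 (n=1), it is aromatic (benzene ring).
The 5-membered ring has three sp³ carbons, so it is not fully conjugated — not aromatic (cyclopentane ring).
3 of the 4 rings are aromatic. Total: 3.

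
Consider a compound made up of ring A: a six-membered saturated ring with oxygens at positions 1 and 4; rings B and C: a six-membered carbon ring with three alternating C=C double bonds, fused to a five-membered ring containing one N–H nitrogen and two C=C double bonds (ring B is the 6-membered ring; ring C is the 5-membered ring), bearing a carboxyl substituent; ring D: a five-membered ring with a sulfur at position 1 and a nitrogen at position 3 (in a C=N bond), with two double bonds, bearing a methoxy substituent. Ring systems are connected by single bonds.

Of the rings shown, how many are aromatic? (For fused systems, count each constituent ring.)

3

Ring A has only sp³ atoms, so it is not fully conjugated — not aromatic (1,4-dioxane).
Rings B and C form a fused bicyclic system (with one N–H) with 9 sp² atoms and 10 π electrons from ring double bonds plus a heteroatom lone pair. 10 = 4(2)+2, so the system is aromatic and both rings count as aromatic (indole).
Ring D is fully conjugated (every ring atom contributes a p orbital); 2 ring double bonds (4 π electrons) plus a heteroatom lone pair (2) give 6 π electrons. 6 = 4(1)+2, so ring D is aromatic (thiazole).
Aromatic: B, C, D. Total: 3.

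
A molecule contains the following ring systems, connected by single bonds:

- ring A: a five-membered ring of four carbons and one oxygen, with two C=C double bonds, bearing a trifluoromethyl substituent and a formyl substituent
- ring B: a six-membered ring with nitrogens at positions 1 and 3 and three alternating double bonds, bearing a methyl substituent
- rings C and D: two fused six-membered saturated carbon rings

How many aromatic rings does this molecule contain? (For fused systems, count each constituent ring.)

Ring A has a continuous p-orbital overlap around the ring; 2 ring double bonds (4 π electrons) plus a heteroatom lone pair (2) give 6 π electrons. 6 = 4(1)+2, so ring A is aromatic (furan).
Ring B has a continuous p-orbital overlap around the ring; 3 ring double bonds give 6 π electrons. 6 = 4(1)+2, so ring B is aromatic (pyrimidine).
Ring C has only sp³ atoms, so it is not fully conjugated — not aromatic (cyclohexane ring).
Ring D has only sp³ atoms, so it is not fully conjugated — not aromatic (cyclohexane ring).
Aromatic: A, B. Total: 2.

2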